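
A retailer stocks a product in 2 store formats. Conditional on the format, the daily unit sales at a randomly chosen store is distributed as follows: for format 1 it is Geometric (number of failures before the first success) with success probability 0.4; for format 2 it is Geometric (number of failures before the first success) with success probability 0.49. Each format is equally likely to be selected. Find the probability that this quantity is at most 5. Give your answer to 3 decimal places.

Conditional on each format, P(X ≤ 5): 1: 0.953344; 2: 0.982404.
By total probability, P(X ≤ 5) = 0.5·0.953344 + 0.5·0.982404 = 0.967874.

0.968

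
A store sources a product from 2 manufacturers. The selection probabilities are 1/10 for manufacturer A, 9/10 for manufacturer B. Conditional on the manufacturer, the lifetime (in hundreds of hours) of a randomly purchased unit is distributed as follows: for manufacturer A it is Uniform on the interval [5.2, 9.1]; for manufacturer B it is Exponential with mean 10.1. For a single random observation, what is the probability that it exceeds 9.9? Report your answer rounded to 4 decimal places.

Conditional on each manufacturer, P(X > 9.9): A: 0; B: 0.375237.
By total probability, P(X > 9.9) = 0.1·0 + 0.9·0.375237 = 0.337713.

0.3377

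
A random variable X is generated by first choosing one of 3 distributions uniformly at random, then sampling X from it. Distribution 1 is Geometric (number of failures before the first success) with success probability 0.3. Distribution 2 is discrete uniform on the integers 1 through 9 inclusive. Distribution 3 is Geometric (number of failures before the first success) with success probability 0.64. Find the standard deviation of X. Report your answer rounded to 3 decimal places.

Per component, 1: μ=2.33333, E[X²]=13.2222; 2: μ=5, E[X²]=31.6667; 3: μ=0.5625, E[X²]=1.19531.
E[X] = 0.333333·2.33333 + 0.333333·5 + 0.333333·0.5625 = 2.63194.
E[X²] = 0.333333·13.2222 + 0.333333·31.6667 + 0.333333·1.19531 = 15.3614.
Var(X) = E[X²] − (E[X])² = 15.3614 − 6.92713 = 8.43427.
SD(X) = √8.43427 = 2.90418.

2.904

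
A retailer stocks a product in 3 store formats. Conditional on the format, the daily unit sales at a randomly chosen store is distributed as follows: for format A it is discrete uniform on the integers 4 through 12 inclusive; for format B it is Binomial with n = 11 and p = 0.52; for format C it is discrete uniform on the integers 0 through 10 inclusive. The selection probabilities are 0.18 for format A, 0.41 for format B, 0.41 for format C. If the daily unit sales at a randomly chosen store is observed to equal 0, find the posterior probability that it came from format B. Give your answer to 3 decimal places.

Likelihoods P(X=0 | ·): A: 0; B: 0.00031164; C: 0.0909091.
Posterior ∝ prior × likelihood. Numerator for B: 0.41·0.00031164 = 0.000127773.
Normalizing constant: 0.18·0 + 0.41·0.00031164 + 0.41·0.0909091 = 0.0374005.
P(B | observation) = 0.000127773 / 0.0374005 = 0.00341633.

0.003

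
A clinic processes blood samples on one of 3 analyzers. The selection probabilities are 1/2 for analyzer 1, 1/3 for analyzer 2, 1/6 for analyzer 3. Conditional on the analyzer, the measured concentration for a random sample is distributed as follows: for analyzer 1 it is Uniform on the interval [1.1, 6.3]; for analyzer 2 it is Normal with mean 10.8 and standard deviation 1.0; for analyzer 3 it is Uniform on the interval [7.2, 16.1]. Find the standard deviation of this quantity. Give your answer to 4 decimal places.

4.0335

Per component, 1: μ=3.7, E[X²]=15.9433; 2: μ=10.8, E[X²]=117.64; 3: μ=11.65, E[X²]=142.323.
E[X] = 0.5·3.7 + 0.333333·10.8 + 0.166667·11.65 = 7.39167.
E[X²] = 0.5·15.9433 + 0.333333·117.64 + 0.166667·142.323 = 70.9056.
Var(X) = E[X²] − (E[X])² = 70.9056 − 54.6367 = 16.2688.
SD(X) = √16.2688 = 4.03346.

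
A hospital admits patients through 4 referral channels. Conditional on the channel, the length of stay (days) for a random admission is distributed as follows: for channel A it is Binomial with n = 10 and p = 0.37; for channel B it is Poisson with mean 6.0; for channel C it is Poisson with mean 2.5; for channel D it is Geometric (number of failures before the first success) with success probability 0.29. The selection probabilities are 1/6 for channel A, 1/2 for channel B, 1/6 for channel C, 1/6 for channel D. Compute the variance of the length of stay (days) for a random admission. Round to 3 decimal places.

7.809

Per component, A: μ=3.7, E[X²]=16.021; B: μ=6, E[X²]=42; C: μ=2.5, E[X²]=8.75; D: μ=2.44828, E[X²]=14.4364.
E[X] = 0.166667·3.7 + 0.5·6 + 0.166667·2.5 + 0.166667·2.44828 = 4.44138.
E[X²] = 0.166667·16.021 + 0.5·42 + 0.166667·8.75 + 0.166667·14.4364 = 27.5346.
Var(X) = E[X²] − (E[X])² = 27.5346 − 19.7259 = 7.80871.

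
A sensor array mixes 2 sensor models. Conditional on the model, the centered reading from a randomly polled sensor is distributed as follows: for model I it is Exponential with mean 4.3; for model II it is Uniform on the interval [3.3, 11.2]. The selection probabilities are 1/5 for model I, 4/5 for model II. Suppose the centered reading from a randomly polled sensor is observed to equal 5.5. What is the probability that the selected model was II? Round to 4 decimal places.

Likelihoods f(5.5 | ·): I: 0.06472; II: 0.126582.
Posterior ∝ prior × likelihood. Numerator for II: 0.8·0.126582 = 0.101266.
Normalizing constant: 0.2·0.06472 + 0.8·0.126582 = 0.11421.
P(II | observation) = 0.101266 / 0.11421 = 0.886665.

0.8867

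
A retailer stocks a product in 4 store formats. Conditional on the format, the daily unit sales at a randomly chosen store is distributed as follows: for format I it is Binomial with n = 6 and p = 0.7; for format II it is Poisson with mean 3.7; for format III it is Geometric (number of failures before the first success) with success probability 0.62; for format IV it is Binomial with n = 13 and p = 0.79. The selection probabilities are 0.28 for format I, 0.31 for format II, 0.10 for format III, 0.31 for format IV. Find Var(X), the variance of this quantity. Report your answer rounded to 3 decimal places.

13.182

Per component, I: μ=4.2, E[X²]=18.9; II: μ=3.7, E[X²]=17.39; III: μ=0.612903, E[X²]=1.3642; IV: μ=10.27, E[X²]=107.63.
E[X] = 0.28·4.2 + 0.31·3.7 + 0.1·0.612903 + 0.31·10.27 = 5.56799.
E[X²] = 0.28·18.9 + 0.31·17.39 + 0.1·1.3642 + 0.31·107.63 = 44.1845.
Var(X) = E[X²] − (E[X])² = 44.1845 − 31.0025 = 13.182.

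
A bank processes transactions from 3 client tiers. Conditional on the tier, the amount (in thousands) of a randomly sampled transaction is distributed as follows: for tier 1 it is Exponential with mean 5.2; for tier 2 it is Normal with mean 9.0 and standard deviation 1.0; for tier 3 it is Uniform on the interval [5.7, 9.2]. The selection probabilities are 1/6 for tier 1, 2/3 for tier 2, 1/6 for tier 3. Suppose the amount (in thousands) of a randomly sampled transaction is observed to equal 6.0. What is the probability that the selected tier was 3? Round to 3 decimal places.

Likelihoods f(6.0 | ·): 1: 0.0606579; 2: 0.00443185; 3: 0.285714.
Posterior ∝ prior × likelihood. Numerator for 3: 0.166667·0.285714 = 0.047619.
Normalizing constant: 0.166667·0.0606579 + 0.666667·0.00443185 + 0.166667·0.285714 = 0.0606833.
P(3 | observation) = 0.047619 / 0.0606833 = 0.784715.

0.785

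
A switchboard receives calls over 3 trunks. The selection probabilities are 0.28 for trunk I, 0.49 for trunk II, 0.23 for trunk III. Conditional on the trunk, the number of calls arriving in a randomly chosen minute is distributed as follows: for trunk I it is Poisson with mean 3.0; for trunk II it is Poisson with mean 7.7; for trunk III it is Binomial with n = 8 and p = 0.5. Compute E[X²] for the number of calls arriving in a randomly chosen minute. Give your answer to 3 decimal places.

For each component E[X²] = Var + (mean)², giving I: 12; II: 66.99; III: 18.
Overall E[X²] = 0.28·12 + 0.49·66.99 + 0.23·18 = 40.3251.

40.325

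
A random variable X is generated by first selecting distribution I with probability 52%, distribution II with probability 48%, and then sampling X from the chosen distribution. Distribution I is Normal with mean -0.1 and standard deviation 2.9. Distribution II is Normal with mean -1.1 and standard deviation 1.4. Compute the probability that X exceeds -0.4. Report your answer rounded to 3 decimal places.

Conditional on each component, P(X > -0.4): I: 0.541196; II: 0.308538.
By total probability, P(X > -0.4) = 0.52·0.541196 + 0.48·0.308538 = 0.42952.

0.430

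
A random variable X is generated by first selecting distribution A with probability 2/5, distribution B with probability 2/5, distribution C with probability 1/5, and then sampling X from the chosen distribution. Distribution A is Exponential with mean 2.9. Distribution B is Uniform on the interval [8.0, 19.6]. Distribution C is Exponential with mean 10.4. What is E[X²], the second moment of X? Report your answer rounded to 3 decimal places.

130.653

For each component E[X²] = Var + (mean)², giving A: 16.82; B: 201.653; C: 216.32.
Overall E[X²] = 0.4·16.82 + 0.4·201.653 + 0.2·216.32 = 130.653.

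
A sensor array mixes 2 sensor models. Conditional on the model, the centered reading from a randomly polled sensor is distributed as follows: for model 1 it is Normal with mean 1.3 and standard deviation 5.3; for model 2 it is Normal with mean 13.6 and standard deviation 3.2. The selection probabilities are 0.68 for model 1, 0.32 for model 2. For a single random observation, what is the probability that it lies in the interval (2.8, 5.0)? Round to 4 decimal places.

0.1003

Conditional on each model, P(2.8 < X < 5.0): 1: 0.146028; 2: 0.00323038.
By total probability, P(2.8 < X < 5.0) = 0.68·0.146028 + 0.32·0.00323038 = 0.100333.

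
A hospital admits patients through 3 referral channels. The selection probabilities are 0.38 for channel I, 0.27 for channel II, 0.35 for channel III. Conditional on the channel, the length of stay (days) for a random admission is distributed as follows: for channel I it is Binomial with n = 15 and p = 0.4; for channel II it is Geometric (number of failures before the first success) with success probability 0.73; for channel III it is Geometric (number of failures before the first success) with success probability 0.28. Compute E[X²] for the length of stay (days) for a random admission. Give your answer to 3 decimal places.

20.750

For each component E[X²] = Var + (mean)², giving I: 39.6; II: 0.64346; III: 15.7959.
Overall E[X²] = 0.38·39.6 + 0.27·0.64346 + 0.35·15.7959 = 20.7503.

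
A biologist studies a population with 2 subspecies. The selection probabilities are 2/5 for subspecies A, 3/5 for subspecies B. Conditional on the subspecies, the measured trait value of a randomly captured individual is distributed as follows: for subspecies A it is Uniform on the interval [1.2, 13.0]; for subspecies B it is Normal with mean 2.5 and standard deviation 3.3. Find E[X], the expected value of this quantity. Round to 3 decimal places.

Component means — A: 7.1; B: 2.5.
E[X] = 0.4·7.1 + 0.6·2.5 = 4.34.

4.340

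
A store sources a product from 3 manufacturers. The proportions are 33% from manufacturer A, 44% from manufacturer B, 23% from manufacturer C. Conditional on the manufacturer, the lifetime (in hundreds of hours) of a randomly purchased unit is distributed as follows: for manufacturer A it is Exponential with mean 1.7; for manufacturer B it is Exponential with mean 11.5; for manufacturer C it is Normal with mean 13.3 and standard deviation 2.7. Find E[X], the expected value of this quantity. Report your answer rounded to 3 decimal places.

Component means — A: 1.7; B: 11.5; C: 13.3.
E[X] = 0.33·1.7 + 0.44·11.5 + 0.23·13.3 = 8.68.

8.680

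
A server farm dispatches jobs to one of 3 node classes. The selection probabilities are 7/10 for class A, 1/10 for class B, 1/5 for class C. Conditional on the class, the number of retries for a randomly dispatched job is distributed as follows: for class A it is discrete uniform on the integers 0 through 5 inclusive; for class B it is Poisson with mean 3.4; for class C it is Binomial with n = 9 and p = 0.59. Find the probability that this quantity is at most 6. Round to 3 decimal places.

0.952

Conditional on each class, P(X ≤ 6): A: 1; B: 0.942147; C: 0.786553.
By total probability, P(X ≤ 6) = 0.7·1 + 0.1·0.942147 + 0.2·0.786553 = 0.951525.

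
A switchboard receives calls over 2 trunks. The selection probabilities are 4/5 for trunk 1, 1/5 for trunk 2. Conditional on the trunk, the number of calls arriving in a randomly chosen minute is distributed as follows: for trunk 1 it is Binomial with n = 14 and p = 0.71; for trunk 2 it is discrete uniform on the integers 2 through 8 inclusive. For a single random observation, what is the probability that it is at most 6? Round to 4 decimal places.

Conditional on each trunk, P(X ≤ 6): 1: 0.0257302; 2: 0.714286.
By total probability, P(X ≤ 6) = 0.8·0.0257302 + 0.2·0.714286 = 0.163441.

0.1634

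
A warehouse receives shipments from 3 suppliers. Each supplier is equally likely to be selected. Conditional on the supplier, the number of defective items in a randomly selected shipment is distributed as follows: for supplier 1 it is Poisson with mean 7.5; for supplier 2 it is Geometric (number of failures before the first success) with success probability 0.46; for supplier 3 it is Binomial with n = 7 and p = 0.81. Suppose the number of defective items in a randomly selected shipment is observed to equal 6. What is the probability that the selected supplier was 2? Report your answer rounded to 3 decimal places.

0.022

Likelihoods P(X=6 | ·): 1: 0.136718; 2: 0.0114057; 3: 0.375631.
Posterior ∝ prior × likelihood. Numerator for 2: 0.333333·0.0114057 = 0.00380189.
Normalizing constant: 0.333333·0.136718 + 0.333333·0.0114057 + 0.333333·0.375631 = 0.174585.
P(2 | observation) = 0.00380189 / 0.174585 = 0.0217767.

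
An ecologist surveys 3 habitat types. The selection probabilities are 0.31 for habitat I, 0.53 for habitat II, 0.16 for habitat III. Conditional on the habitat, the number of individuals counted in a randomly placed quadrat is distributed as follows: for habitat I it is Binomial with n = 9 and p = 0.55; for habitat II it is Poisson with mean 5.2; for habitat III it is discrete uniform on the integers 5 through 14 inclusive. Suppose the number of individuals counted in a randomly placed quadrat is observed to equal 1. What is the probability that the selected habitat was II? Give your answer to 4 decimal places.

0.8549

Likelihoods P(X=1 | ·): I: 0.00832349; II: 0.0286861; III: 0.
Posterior ∝ prior × likelihood. Numerator for II: 0.53·0.0286861 = 0.0152037.
Normalizing constant: 0.31·0.00832349 + 0.53·0.0286861 + 0.16·0 = 0.0177839.
P(II | observation) = 0.0152037 / 0.0177839 = 0.854909.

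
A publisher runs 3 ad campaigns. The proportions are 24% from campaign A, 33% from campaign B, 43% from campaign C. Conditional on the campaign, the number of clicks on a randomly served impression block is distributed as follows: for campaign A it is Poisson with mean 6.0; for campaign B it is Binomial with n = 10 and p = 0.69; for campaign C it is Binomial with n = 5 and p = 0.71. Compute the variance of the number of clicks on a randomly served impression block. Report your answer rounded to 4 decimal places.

4.8646

Per component, A: μ=6, E[X²]=42; B: μ=6.9, E[X²]=49.749; C: μ=3.55, E[X²]=13.632.
E[X] = 0.24·6 + 0.33·6.9 + 0.43·3.55 = 5.2435.
E[X²] = 0.24·42 + 0.33·49.749 + 0.43·13.632 = 32.3589.
Var(X) = E[X²] − (E[X])² = 32.3589 − 27.4943 = 4.86464.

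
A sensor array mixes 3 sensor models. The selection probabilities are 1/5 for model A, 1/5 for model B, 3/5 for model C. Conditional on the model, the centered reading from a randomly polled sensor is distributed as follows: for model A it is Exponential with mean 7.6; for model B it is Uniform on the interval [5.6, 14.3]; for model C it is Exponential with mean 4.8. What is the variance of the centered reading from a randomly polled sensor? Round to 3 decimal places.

Per component, A: μ=7.6, E[X²]=115.52; B: μ=9.95, E[X²]=105.31; C: μ=4.8, E[X²]=46.08.
E[X] = 0.2·7.6 + 0.2·9.95 + 0.6·4.8 = 6.39.
E[X²] = 0.2·115.52 + 0.2·105.31 + 0.6·46.08 = 71.814.
Var(X) = E[X²] − (E[X])² = 71.814 − 40.8321 = 30.9819.

30.982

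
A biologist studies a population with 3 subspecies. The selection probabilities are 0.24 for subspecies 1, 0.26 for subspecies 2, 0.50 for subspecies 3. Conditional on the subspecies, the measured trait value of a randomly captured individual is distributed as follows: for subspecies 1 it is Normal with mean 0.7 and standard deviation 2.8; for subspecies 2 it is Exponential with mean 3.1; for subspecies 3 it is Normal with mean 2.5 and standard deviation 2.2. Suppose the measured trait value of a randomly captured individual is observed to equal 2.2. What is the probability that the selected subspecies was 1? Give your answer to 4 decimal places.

0.1843

Likelihoods f(2.2 | ·): 1: 0.123433; 2: 0.158646; 3: 0.179659.
Posterior ∝ prior × likelihood. Numerator for 1: 0.24·0.123433 = 0.029624.
Normalizing constant: 0.24·0.123433 + 0.26·0.158646 + 0.5·0.179659 = 0.160702.
P(1 | observation) = 0.029624 / 0.160702 = 0.184342.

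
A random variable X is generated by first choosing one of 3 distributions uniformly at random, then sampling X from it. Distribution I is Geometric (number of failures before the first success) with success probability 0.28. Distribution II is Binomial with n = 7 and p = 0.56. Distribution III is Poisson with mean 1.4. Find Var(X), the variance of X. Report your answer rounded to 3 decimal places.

5.163

Per component, I: μ=2.57143, E[X²]=15.7959; II: μ=3.92, E[X²]=17.0912; III: μ=1.4, E[X²]=3.36.
E[X] = 0.333333·2.57143 + 0.333333·3.92 + 0.333333·1.4 = 2.63048.
E[X²] = 0.333333·15.7959 + 0.333333·17.0912 + 0.333333·3.36 = 12.0824.
Var(X) = E[X²] − (E[X])² = 12.0824 − 6.9194 = 5.16297.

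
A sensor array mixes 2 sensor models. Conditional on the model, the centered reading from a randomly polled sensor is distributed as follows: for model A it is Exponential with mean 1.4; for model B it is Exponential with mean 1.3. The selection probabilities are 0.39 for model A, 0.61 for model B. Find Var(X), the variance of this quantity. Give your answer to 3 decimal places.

Per component, A: μ=1.4, E[X²]=3.92; B: μ=1.3, E[X²]=3.38.
E[X] = 0.39·1.4 + 0.61·1.3 = 1.339.
E[X²] = 0.39·3.92 + 0.61·3.38 = 3.5906.
Var(X) = E[X²] − (E[X])² = 3.5906 − 1.79292 = 1.79768.

1.798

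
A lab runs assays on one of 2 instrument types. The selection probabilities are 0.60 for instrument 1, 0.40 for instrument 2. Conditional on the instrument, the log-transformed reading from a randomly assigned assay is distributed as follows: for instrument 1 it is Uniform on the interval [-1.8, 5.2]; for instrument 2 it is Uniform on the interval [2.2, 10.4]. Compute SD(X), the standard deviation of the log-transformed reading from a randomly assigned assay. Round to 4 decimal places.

3.1257

Per component, 1: μ=1.7, E[X²]=6.97333; 2: μ=6.3, E[X²]=45.2933.
E[X] = 0.6·1.7 + 0.4·6.3 = 3.54.
E[X²] = 0.6·6.97333 + 0.4·45.2933 = 22.3013.
Var(X) = E[X²] − (E[X])² = 22.3013 − 12.5316 = 9.76973.
SD(X) = √9.76973 = 3.12566.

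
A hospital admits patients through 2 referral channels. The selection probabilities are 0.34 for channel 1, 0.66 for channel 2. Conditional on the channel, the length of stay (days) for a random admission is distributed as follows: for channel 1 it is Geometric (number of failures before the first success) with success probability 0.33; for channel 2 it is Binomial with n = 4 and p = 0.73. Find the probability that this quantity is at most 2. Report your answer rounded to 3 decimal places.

Conditional on each channel, P(X ≤ 2): 1: 0.699237; 2: 0.295879.
By total probability, P(X ≤ 2) = 0.34·0.699237 + 0.66·0.295879 = 0.433021.

0.433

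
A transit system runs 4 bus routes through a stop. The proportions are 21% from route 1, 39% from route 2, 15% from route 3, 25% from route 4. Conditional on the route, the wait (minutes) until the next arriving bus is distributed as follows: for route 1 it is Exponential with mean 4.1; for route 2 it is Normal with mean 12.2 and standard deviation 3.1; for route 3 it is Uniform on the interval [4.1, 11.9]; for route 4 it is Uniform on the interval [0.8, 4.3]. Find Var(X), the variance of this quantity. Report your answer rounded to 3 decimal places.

Per component, 1: μ=4.1, E[X²]=33.62; 2: μ=12.2, E[X²]=158.45; 3: μ=8, E[X²]=69.07; 4: μ=2.55, E[X²]=7.52333.
E[X] = 0.21·4.1 + 0.39·12.2 + 0.15·8 + 0.25·2.55 = 7.4565.
E[X²] = 0.21·33.62 + 0.39·158.45 + 0.15·69.07 + 0.25·7.52333 = 81.097.
Var(X) = E[X²] − (E[X])² = 81.097 − 55.5994 = 25.4976.

25.498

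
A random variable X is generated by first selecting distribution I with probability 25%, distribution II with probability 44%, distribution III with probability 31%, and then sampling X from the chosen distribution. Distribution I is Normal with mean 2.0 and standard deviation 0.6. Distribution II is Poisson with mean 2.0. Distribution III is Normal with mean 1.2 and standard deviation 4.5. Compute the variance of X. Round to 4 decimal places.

Per component, I: μ=2, E[X²]=4.36; II: μ=2, E[X²]=6; III: μ=1.2, E[X²]=21.69.
E[X] = 0.25·2 + 0.44·2 + 0.31·1.2 = 1.752.
E[X²] = 0.25·4.36 + 0.44·6 + 0.31·21.69 = 10.4539.
Var(X) = E[X²] − (E[X])² = 10.4539 − 3.0695 = 7.3844.

7.3844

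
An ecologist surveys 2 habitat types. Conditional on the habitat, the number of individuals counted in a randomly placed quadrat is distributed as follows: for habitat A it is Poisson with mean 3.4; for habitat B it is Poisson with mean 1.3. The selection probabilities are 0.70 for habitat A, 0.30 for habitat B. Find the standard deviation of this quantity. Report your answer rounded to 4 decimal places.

Per component, A: μ=3.4, E[X²]=14.96; B: μ=1.3, E[X²]=2.99.
E[X] = 0.7·3.4 + 0.3·1.3 = 2.77.
E[X²] = 0.7·14.96 + 0.3·2.99 = 11.369.
Var(X) = E[X²] − (E[X])² = 11.369 − 7.6729 = 3.6961.
SD(X) = √3.6961 = 1.92252.

1.9225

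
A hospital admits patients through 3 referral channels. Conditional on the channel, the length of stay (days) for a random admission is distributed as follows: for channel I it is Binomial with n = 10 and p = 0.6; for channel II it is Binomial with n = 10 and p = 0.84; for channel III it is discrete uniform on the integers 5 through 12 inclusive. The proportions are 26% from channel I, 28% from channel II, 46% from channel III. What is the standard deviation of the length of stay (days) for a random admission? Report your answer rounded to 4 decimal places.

2.1409

Per component, I: μ=6, E[X²]=38.4; II: μ=8.4, E[X²]=71.904; III: μ=8.5, E[X²]=77.5.
E[X] = 0.26·6 + 0.28·8.4 + 0.46·8.5 = 7.822.
E[X²] = 0.26·38.4 + 0.28·71.904 + 0.46·77.5 = 65.7671.
Var(X) = E[X²] − (E[X])² = 65.7671 − 61.1837 = 4.58344.
SD(X) = √4.58344 = 2.1409.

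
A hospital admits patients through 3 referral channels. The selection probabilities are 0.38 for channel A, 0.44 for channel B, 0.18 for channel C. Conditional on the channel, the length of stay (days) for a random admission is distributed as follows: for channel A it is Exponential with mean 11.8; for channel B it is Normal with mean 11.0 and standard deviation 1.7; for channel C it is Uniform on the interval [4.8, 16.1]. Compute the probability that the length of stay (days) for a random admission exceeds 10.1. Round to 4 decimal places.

Conditional on each channel, P(X > 10.1): A: 0.424887; B: 0.70174; C: 0.530973.
By total probability, P(X > 10.1) = 0.38·0.424887 + 0.44·0.70174 + 0.18·0.530973 = 0.565798.

0.5658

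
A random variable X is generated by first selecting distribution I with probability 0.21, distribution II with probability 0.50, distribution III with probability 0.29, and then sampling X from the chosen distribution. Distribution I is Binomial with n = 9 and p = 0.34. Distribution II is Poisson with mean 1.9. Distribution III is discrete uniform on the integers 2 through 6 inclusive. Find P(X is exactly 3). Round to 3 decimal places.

0.201

Conditional on each component, P(X = 3): I: 0.272885; II: 0.170982; III: 0.2.
By total probability, P(X = 3) = 0.21·0.272885 + 0.5·0.170982 + 0.29·0.2 = 0.200797.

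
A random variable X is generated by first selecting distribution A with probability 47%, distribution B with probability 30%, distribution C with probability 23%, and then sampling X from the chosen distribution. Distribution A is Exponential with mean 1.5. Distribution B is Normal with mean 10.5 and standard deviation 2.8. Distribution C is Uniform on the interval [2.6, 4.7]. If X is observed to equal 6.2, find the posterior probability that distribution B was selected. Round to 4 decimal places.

0.7235

Likelihoods f(6.2 | ·): A: 0.0106862; B: 0.0438155; C: 0.
Posterior ∝ prior × likelihood. Numerator for B: 0.3·0.0438155 = 0.0131447.
Normalizing constant: 0.47·0.0106862 + 0.3·0.0438155 + 0.23·0 = 0.0181672.
P(B | observation) = 0.0131447 / 0.0181672 = 0.723538.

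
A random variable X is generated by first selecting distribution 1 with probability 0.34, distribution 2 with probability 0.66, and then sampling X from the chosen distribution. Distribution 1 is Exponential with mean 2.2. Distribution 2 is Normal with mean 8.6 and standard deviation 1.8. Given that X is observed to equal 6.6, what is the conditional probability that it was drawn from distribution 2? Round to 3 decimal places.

0.911

Likelihoods f(6.6 | ·): 1: 0.0226305; 2: 0.119551.
Posterior ∝ prior × likelihood. Numerator for 2: 0.66·0.119551 = 0.0789039.
Normalizing constant: 0.34·0.0226305 + 0.66·0.119551 = 0.0865983.
P(2 | observation) = 0.0789039 / 0.0865983 = 0.911149.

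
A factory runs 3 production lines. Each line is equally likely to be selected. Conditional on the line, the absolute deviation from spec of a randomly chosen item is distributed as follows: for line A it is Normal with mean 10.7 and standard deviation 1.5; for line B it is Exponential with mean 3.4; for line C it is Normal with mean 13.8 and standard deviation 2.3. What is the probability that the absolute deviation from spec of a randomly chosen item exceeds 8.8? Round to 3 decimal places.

0.653

Conditional on each line, P(X > 8.8): A: 0.897363; B: 0.0751525; C: 0.985144.
By total probability, P(X > 8.8) = 0.333333·0.897363 + 0.333333·0.0751525 + 0.333333·0.985144 = 0.652553.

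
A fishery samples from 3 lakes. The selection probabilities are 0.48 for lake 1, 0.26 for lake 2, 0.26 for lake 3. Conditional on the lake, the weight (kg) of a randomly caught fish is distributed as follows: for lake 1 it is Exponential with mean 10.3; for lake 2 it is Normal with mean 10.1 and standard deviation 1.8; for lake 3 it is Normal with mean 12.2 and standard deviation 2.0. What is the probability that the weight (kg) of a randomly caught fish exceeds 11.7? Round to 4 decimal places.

Conditional on each lake, P(X > 11.7): 1: 0.321126; 2: 0.187031; 3: 0.598706.
By total probability, P(X > 11.7) = 0.48·0.321126 + 0.26·0.187031 + 0.26·0.598706 = 0.358432.

0.3584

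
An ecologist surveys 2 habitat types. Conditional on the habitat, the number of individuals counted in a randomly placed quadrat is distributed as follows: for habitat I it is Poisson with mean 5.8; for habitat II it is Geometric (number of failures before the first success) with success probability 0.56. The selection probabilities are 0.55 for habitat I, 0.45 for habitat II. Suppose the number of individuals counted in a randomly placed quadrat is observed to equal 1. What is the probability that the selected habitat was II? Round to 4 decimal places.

Likelihoods P(X=1 | ·): I: 0.0175598; II: 0.2464.
Posterior ∝ prior × likelihood. Numerator for II: 0.45·0.2464 = 0.11088.
Normalizing constant: 0.55·0.0175598 + 0.45·0.2464 = 0.120538.
P(II | observation) = 0.11088 / 0.120538 = 0.919877.

0.9199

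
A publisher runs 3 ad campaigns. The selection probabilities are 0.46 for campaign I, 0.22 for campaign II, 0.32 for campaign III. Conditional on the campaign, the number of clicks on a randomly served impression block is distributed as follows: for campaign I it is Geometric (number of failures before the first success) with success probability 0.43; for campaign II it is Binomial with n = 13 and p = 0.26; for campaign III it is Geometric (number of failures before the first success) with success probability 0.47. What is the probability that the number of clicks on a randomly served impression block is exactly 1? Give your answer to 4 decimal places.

Conditional on each campaign, P(X = 1): I: 0.2451; II: 0.0911375; III: 0.2491.
By total probability, P(X = 1) = 0.46·0.2451 + 0.22·0.0911375 + 0.32·0.2491 = 0.212508.

0.2125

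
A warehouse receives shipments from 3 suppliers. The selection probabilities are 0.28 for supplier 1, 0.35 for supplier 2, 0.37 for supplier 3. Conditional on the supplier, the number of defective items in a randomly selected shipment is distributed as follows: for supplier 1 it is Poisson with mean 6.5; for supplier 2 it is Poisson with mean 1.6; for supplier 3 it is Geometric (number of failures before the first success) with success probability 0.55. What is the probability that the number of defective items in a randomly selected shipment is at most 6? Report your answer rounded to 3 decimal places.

Conditional on each supplier, P(X ≤ 6): 1: 0.526524; 2: 0.998664; 3: 0.996263.
By total probability, P(X ≤ 6) = 0.28·0.526524 + 0.35·0.998664 + 0.37·0.996263 = 0.865577.

0.866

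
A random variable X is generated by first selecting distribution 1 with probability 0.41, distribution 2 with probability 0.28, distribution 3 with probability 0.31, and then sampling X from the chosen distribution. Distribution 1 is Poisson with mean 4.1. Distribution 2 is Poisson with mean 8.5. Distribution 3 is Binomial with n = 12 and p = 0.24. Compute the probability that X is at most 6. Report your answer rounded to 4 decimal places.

Conditional on each component, P(X ≤ 6): 1: 0.878648; 2: 0.256178; 3: 0.988691.
By total probability, P(X ≤ 6) = 0.41·0.878648 + 0.28·0.256178 + 0.31·0.988691 = 0.73847.

0.7385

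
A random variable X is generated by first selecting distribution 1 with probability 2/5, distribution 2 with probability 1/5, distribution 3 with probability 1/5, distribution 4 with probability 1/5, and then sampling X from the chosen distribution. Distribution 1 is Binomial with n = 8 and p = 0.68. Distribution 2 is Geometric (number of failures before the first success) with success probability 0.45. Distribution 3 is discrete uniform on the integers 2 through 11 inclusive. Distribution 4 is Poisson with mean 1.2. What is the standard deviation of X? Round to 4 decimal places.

2.8842

Per component, 1: μ=5.44, E[X²]=31.3344; 2: μ=1.22222, E[X²]=4.20988; 3: μ=6.5, E[X²]=50.5; 4: μ=1.2, E[X²]=2.64.
E[X] = 0.4·5.44 + 0.2·1.22222 + 0.2·6.5 + 0.2·1.2 = 3.96044.
E[X²] = 0.4·31.3344 + 0.2·4.20988 + 0.2·50.5 + 0.2·2.64 = 24.0037.
Var(X) = E[X²] − (E[X])² = 24.0037 − 15.6851 = 8.31862.
SD(X) = √8.31862 = 2.8842.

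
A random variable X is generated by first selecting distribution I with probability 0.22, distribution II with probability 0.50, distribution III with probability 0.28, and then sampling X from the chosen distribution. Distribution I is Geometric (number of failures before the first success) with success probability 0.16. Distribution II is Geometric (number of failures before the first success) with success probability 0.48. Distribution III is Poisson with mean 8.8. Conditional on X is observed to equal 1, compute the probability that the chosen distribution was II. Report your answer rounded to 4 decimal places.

Likelihoods P(X=1 | ·): I: 0.1344; II: 0.2496; III: 0.00132645.
Posterior ∝ prior × likelihood. Numerator for II: 0.5·0.2496 = 0.1248.
Normalizing constant: 0.22·0.1344 + 0.5·0.2496 + 0.28·0.00132645 = 0.154739.
P(II | observation) = 0.1248 / 0.154739 = 0.806517.

0.8065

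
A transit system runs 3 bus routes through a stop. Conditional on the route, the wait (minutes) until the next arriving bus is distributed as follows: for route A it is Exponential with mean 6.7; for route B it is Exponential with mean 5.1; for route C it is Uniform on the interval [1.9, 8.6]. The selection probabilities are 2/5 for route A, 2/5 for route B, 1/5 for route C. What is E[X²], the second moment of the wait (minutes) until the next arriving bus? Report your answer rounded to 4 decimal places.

62.9807

For each component E[X²] = Var + (mean)², giving A: 89.78; B: 52.02; C: 31.3033.
Overall E[X²] = 0.4·89.78 + 0.4·52.02 + 0.2·31.3033 = 62.9807.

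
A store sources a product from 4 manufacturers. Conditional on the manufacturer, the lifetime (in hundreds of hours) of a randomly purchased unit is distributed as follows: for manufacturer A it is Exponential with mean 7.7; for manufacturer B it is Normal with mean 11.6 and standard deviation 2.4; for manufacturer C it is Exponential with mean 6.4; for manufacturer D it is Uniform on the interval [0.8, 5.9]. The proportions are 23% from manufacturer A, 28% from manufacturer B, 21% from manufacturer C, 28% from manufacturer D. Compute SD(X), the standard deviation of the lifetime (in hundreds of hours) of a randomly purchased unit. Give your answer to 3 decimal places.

5.849

Per component, A: μ=7.7, E[X²]=118.58; B: μ=11.6, E[X²]=140.32; C: μ=6.4, E[X²]=81.92; D: μ=3.35, E[X²]=13.39.
E[X] = 0.23·7.7 + 0.28·11.6 + 0.21·6.4 + 0.28·3.35 = 7.301.
E[X²] = 0.23·118.58 + 0.28·140.32 + 0.21·81.92 + 0.28·13.39 = 87.5154.
Var(X) = E[X²] − (E[X])² = 87.5154 − 53.3046 = 34.2108.
SD(X) = √34.2108 = 5.849.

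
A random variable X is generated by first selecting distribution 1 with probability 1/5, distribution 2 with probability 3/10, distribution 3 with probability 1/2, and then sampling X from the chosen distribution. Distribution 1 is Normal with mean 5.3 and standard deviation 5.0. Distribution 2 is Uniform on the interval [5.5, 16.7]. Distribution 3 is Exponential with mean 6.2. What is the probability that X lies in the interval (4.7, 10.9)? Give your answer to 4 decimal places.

0.3760

Conditional on each component, P(4.7 < X < 10.9): 1: 0.416402; 2: 0.482143; 3: 0.296194.
By total probability, P(4.7 < X < 10.9) = 0.2·0.416402 + 0.3·0.482143 + 0.5·0.296194 = 0.37602.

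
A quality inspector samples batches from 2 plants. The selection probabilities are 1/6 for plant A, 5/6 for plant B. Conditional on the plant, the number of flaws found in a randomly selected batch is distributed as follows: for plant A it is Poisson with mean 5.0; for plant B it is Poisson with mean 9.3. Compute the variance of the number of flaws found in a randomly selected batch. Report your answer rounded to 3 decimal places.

11.151

Per component, A: μ=5, E[X²]=30; B: μ=9.3, E[X²]=95.79.
E[X] = 0.166667·5 + 0.833333·9.3 = 8.58333.
E[X²] = 0.166667·30 + 0.833333·95.79 = 84.825.
Var(X) = E[X²] − (E[X])² = 84.825 − 73.6736 = 11.1514.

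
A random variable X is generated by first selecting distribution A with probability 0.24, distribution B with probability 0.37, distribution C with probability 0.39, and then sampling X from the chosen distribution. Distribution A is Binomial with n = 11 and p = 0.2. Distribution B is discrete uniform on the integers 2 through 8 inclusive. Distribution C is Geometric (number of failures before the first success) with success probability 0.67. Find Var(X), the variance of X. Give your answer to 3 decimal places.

Per component, A: μ=2.2, E[X²]=6.6; B: μ=5, E[X²]=29; C: μ=0.492537, E[X²]=0.977723.
E[X] = 0.24·2.2 + 0.37·5 + 0.39·0.492537 = 2.57009.
E[X²] = 0.24·6.6 + 0.37·29 + 0.39·0.977723 = 12.6953.
Var(X) = E[X²] − (E[X])² = 12.6953 − 6.60536 = 6.08995.

6.090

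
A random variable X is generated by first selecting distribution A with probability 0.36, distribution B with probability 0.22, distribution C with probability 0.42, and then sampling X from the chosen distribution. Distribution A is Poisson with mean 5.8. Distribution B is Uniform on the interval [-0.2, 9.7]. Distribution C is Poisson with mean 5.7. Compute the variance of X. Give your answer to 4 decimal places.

6.4511

Per component, A: μ=5.8, E[X²]=39.44; B: μ=4.75, E[X²]=30.73; C: μ=5.7, E[X²]=38.19.
E[X] = 0.36·5.8 + 0.22·4.75 + 0.42·5.7 = 5.527.
E[X²] = 0.36·39.44 + 0.22·30.73 + 0.42·38.19 = 36.9988.
Var(X) = E[X²] − (E[X])² = 36.9988 − 30.5477 = 6.45107.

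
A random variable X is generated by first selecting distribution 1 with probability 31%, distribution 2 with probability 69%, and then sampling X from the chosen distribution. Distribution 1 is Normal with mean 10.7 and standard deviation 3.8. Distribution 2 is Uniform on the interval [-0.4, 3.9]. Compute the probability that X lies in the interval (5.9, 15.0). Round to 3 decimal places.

Conditional on each component, P(5.9 < X < 15.0): 1: 0.767828; 2: 0.
By total probability, P(5.9 < X < 15.0) = 0.31·0.767828 + 0.69·0 = 0.238027.

0.238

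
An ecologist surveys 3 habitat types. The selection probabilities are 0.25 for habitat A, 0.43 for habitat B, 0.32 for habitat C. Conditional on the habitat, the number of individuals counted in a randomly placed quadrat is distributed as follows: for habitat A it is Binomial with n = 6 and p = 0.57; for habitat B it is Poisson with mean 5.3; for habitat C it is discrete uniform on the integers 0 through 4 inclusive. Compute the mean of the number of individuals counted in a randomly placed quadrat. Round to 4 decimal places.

Component means — A: 3.42; B: 5.3; C: 2.
E[X] = 0.25·3.42 + 0.43·5.3 + 0.32·2 = 3.774.

3.7740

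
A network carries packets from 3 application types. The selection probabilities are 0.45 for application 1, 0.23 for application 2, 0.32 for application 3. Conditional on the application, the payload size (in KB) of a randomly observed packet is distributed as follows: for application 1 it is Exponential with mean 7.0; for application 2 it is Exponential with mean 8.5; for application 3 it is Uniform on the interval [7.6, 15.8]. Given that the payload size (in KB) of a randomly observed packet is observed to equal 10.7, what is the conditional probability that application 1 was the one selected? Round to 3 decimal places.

Likelihoods f(10.7 | ·): 1: 0.0309779; 2: 0.0334103; 3: 0.121951.
Posterior ∝ prior × likelihood. Numerator for 1: 0.45·0.0309779 = 0.0139401.
Normalizing constant: 0.45·0.0309779 + 0.23·0.0334103 + 0.32·0.121951 = 0.0606488.
P(1 | observation) = 0.0139401 / 0.0606488 = 0.229849.

0.230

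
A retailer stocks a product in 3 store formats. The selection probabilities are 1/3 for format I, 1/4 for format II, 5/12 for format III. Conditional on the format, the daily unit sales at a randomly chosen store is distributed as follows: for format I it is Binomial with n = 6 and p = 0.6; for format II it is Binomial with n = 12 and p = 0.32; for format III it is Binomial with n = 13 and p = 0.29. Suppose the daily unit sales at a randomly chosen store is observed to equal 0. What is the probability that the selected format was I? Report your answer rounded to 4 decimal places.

Likelihoods P(X=0 | ·): I: 0.004096; II: 0.00977478; III: 0.0116509.
Posterior ∝ prior × likelihood. Numerator for I: 0.333333·0.004096 = 0.00136533.
Normalizing constant: 0.333333·0.004096 + 0.25·0.00977478 + 0.416667·0.0116509 = 0.00866356.
P(I | observation) = 0.00136533 / 0.00866356 = 0.157595.

0.1576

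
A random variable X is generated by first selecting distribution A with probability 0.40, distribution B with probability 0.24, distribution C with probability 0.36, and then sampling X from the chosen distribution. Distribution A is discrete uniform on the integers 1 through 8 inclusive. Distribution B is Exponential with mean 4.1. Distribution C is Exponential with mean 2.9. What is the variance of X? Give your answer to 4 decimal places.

Per component, A: μ=4.5, E[X²]=25.5; B: μ=4.1, E[X²]=33.62; C: μ=2.9, E[X²]=16.82.
E[X] = 0.4·4.5 + 0.24·4.1 + 0.36·2.9 = 3.828.
E[X²] = 0.4·25.5 + 0.24·33.62 + 0.36·16.82 = 24.324.
Var(X) = E[X²] − (E[X])² = 24.324 − 14.6536 = 9.67042.

9.6704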